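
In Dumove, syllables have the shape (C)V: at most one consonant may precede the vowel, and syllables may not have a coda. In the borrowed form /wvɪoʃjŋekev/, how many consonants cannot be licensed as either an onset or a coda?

Under (C)V, the unsyllabifiable consonants are /w/, /ʃ/, /j/, /v/ (no codas are permitted; onsets are limited to one consonant).

4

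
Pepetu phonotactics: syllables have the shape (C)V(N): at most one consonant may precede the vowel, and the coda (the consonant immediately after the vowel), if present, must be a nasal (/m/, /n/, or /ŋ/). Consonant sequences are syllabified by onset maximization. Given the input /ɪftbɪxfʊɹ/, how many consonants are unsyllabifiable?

4

The consonants /f/, /t/, /x/, /ɹ/ cannot be parsed into a legal (C)V(N) syllable (only a nasal (/m/, /n/, or /ŋ/) is licensed in coda position; onsets are limited to one consonant).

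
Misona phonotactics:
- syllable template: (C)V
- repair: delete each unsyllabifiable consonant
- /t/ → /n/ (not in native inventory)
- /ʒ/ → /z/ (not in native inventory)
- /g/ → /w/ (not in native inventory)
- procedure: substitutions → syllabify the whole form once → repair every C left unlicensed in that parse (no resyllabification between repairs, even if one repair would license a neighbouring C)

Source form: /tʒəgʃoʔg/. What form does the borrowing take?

zəʃo

Substitution: /t/ → /n/, /ʒ/ → /z/, /g/ → /w/, giving /nzəwʃoʔw/.
Syllabifying with onset maximization leaves /n/, /w/, /ʔ/, /w/ stranded (no codas are permitted; onsets are limited to one consonant).
Each unlicensed consonant is deleted: /n/, /w/, /ʔ/, /w/.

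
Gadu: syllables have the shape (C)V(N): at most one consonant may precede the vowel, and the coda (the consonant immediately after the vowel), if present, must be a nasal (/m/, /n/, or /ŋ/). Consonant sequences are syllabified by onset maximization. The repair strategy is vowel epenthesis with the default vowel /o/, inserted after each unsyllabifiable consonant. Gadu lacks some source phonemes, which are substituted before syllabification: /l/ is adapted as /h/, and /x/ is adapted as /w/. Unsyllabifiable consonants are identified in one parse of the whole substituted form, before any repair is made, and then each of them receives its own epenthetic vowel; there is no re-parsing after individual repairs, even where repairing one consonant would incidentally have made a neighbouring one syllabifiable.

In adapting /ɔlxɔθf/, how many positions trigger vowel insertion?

After substitution the input is /ɔhwɔθf/.
The unsyllabifiable consonants are /h/, /θ/, /f/; each receives one epenthetic vowel.

3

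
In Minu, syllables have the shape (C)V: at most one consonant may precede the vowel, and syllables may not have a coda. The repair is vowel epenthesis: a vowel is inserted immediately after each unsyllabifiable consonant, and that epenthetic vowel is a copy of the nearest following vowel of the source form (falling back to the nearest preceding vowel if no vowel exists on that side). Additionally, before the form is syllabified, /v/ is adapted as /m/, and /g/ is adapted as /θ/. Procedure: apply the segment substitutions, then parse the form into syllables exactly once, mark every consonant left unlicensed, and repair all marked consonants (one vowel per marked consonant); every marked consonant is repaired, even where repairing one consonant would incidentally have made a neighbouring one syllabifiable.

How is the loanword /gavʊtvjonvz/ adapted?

θamʊtomojonomozo

Substitution: /g/ → /θ/, /v/ → /m/, giving /θamʊtmjonmz/.
Syllabifying with onset maximization leaves /t/, /m/, /n/, /m/, /z/ stranded (no codas are permitted; onsets are limited to one consonant).
Each unlicensed consonant becomes the onset of a new syllable: /t/ → /to/, /m/ → /mo/, /n/ → /no/, /m/ → /mo/, /z/ → /zo/.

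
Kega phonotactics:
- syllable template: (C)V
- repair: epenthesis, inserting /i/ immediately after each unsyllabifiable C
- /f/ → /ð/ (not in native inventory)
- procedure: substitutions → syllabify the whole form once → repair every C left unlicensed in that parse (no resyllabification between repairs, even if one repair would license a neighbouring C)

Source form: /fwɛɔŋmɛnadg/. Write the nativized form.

ðiwɛɔŋimɛnadigi

Substitution: /f/ → /ð/, giving /ðwɛɔŋmɛnadg/.
Syllabifying with onset maximization leaves /ð/, /ŋ/, /d/, /g/ stranded (no codas are permitted; onsets are limited to one consonant).
Inserting the epenthetic vowel yields /ð/ → /ði/, /ŋ/ → /ŋi/, /d/ → /di/, /g/ → /gi/.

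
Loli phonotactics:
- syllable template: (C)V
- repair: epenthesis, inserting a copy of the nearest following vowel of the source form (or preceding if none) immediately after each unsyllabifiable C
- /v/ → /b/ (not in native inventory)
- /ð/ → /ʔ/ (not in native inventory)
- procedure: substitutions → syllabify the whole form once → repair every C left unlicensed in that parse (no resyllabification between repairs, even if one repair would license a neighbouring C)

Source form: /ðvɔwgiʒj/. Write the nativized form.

Substitution: /ð/ → /ʔ/, /v/ → /b/, giving /ʔbɔwgiʒj/.
The consonants /ʔ/, /w/, /ʒ/, /j/ cannot be parsed into a legal (C)V syllable (no codas are permitted; onsets are limited to one consonant).
Epenthesis after each stranded consonant: /ʔ/ → /ʔɔ/, /w/ → /wi/, /ʒ/ → /ʒi/, /j/ → /ji/.

ʔɔbɔwigiʒiji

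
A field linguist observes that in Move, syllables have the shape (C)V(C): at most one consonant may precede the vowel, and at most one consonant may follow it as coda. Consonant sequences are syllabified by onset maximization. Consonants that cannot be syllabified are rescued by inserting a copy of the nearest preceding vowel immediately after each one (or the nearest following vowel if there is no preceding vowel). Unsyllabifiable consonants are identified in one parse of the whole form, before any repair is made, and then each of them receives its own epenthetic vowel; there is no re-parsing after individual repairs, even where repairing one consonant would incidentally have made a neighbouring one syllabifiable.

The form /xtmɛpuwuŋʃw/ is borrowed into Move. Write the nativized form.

xɛtɛmɛpuwuŋʃuwu

Under (C)V(C), the unsyllabifiable consonants are /x/, /t/, /ʃ/, /w/ (at most one coda consonant is licensed; onsets are limited to one consonant).
Epenthesis after each stranded consonant: /x/ → /xɛ/, /t/ → /tɛ/, /ʃ/ → /ʃu/, /w/ → /wu/.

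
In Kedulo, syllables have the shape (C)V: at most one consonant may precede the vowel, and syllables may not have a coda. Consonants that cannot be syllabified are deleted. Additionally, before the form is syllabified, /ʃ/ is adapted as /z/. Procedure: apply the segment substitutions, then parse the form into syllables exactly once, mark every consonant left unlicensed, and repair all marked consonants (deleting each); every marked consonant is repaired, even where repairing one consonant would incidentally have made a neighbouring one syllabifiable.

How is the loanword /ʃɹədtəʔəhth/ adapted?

Substitution: /ʃ/ → /z/, giving /zɹədtəʔəhth/.
Syllabifying with onset maximization leaves /z/, /d/, /h/, /t/, /h/ stranded (no codas are permitted; onsets are limited to one consonant).
Each unlicensed consonant is deleted: /z/, /d/, /h/, /t/, /h/.

ɹətəʔə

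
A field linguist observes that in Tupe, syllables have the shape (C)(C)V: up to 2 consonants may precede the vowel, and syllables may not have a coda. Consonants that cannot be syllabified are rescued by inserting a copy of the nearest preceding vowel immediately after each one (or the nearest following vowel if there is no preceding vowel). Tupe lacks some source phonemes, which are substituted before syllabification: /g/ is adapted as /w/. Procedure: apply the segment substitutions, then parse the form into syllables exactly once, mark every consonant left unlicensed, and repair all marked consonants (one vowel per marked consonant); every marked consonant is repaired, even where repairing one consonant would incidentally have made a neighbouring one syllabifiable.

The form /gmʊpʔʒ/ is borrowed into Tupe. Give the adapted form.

wmʊpʊʔʊʒʊ

Substitution: /g/ → /w/, giving /wmʊpʔʒ/.
The consonants /p/, /ʔ/, /ʒ/ cannot be parsed into a legal (C)(C)V syllable (no codas are permitted; onsets may contain at most 2 consonants).
Each unlicensed consonant becomes the onset of a new syllable: /p/ → /pʊ/, /ʔ/ → /ʔʊ/, /ʒ/ → /ʒʊ/.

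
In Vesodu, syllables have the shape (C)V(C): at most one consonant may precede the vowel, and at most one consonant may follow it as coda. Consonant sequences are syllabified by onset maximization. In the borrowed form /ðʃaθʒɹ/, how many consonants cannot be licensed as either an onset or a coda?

Syllabifying with onset maximization leaves /ð/, /ʒ/, /ɹ/ stranded (at most one coda consonant is licensed; onsets are limited to one consonant).

3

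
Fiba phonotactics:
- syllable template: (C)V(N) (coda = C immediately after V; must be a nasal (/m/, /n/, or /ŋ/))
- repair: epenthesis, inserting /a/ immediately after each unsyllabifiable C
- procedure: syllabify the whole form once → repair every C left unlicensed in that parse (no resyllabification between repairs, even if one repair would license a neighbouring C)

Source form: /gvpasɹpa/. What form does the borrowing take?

Syllabifying with onset maximization leaves /g/, /v/, /s/, /ɹ/ stranded (only a nasal (/m/, /n/, or /ŋ/) is licensed in coda position; onsets are limited to one consonant).
Epenthesis after each stranded consonant: /g/ → /ga/, /v/ → /va/, /s/ → /sa/, /ɹ/ → /ɹa/.

gavapasaɹapa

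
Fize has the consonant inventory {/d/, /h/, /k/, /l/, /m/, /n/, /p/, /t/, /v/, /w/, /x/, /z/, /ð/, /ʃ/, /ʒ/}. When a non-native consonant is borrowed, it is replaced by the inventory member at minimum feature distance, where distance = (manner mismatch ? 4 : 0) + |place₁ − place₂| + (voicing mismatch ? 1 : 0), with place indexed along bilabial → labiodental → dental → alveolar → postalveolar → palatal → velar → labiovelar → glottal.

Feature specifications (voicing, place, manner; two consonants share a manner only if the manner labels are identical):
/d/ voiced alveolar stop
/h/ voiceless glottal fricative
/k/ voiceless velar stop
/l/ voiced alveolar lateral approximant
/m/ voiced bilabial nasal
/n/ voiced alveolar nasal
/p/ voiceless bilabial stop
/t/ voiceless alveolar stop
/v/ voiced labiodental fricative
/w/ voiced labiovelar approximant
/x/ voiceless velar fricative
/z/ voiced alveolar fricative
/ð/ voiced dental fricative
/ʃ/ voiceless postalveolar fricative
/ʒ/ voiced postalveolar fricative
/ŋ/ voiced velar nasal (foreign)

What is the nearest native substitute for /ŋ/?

n

/n/ is closest: same manner (nasal), place distance 3 (velar→alveolar), same voicing; total 3. Next closest is /k/ at distance 5.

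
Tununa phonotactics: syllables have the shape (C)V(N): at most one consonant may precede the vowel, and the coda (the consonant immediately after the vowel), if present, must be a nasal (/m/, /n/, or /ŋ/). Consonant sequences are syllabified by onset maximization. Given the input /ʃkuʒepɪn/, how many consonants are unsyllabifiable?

Syllabifying with onset maximization leaves /ʃ/ stranded (only a nasal (/m/, /n/, or /ŋ/) is licensed in coda position; onsets are limited to one consonant).

1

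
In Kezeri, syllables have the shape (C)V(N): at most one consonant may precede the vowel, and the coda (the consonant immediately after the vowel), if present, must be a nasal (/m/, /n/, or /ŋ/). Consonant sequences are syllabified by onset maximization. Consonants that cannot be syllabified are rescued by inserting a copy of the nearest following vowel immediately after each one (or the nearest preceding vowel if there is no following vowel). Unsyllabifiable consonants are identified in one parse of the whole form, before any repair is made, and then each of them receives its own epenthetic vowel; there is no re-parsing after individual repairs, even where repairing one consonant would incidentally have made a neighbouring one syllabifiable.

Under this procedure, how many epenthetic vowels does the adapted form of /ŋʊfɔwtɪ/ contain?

1

The unsyllabifiable consonants are /w/; each receives one epenthetic vowel.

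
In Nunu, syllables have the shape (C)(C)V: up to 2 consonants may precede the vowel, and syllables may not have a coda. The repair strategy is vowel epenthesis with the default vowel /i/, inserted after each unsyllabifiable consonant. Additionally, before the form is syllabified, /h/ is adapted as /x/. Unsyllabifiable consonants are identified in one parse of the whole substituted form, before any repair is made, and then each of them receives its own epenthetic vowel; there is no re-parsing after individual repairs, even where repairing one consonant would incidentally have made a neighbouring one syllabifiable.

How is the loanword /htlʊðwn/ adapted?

xitlʊðiwini

Substitution: /h/ → /x/, giving /xtlʊðwn/.
Syllabifying with onset maximization leaves /x/, /ð/, /w/, /n/ stranded (no codas are permitted; onsets may contain at most 2 consonants).
Epenthesis after each stranded consonant: /x/ → /xi/, /ð/ → /ði/, /w/ → /wi/, /n/ → /ni/.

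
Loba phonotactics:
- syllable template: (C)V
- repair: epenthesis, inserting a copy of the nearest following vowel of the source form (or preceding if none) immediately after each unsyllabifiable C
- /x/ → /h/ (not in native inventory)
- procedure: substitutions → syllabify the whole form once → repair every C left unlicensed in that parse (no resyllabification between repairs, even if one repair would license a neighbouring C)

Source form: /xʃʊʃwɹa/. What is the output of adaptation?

hʊʃʊʃawaɹa

Substitution: /x/ → /h/, giving /hʃʊʃwɹa/.
Under (C)V, the unsyllabifiable consonants are /h/, /ʃ/, /w/ (no codas are permitted; onsets are limited to one consonant).
Each unlicensed consonant becomes the onset of a new syllable: /h/ → /hʊ/, /ʃ/ → /ʃa/, /w/ → /wa/.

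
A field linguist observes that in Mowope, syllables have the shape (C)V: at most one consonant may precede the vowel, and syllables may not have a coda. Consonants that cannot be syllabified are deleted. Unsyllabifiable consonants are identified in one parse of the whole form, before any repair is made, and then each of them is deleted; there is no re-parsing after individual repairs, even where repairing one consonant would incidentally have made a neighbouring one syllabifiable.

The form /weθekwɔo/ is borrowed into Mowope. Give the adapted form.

weθewɔo

The consonants /k/ cannot be parsed into a legal (C)V syllable (no codas are permitted; onsets are limited to one consonant).
Each unlicensed consonant is deleted: /k/.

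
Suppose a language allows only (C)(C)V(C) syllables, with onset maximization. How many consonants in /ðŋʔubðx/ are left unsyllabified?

Under (C)(C)V(C), the unsyllabifiable consonants are /ð/, /ð/, /x/ (at most one coda consonant is licensed; onsets may contain at most 2 consonants).

3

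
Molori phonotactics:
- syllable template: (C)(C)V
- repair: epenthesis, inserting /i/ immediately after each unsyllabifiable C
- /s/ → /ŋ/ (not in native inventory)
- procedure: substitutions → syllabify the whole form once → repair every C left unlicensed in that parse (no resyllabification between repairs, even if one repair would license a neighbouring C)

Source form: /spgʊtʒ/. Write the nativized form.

Substitution: /s/ → /ŋ/, giving /ŋpgʊtʒ/.
Syllabifying with onset maximization leaves /ŋ/, /t/, /ʒ/ stranded (no codas are permitted; onsets may contain at most 2 consonants).
Epenthesis after each stranded consonant: /ŋ/ → /ŋi/, /t/ → /ti/, /ʒ/ → /ʒi/.

ŋipgʊtiʒi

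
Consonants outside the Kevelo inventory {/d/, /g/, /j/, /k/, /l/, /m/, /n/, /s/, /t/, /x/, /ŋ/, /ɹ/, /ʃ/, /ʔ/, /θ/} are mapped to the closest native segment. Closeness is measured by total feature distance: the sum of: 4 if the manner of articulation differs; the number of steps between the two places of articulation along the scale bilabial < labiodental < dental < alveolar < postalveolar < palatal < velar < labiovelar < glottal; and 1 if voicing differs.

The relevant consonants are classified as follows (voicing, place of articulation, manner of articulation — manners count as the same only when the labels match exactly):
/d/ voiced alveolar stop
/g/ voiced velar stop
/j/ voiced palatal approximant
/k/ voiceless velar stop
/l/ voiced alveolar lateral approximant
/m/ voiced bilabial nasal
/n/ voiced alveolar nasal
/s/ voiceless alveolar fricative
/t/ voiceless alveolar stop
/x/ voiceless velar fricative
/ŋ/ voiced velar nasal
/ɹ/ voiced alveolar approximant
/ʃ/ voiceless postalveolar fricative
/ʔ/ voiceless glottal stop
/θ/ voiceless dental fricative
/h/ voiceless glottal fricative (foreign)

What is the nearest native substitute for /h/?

/x/ is closest: same manner (fricative), place distance 2 (glottal→velar), same voicing; total 2. Next closest is /ʃ/ at distance 4.

x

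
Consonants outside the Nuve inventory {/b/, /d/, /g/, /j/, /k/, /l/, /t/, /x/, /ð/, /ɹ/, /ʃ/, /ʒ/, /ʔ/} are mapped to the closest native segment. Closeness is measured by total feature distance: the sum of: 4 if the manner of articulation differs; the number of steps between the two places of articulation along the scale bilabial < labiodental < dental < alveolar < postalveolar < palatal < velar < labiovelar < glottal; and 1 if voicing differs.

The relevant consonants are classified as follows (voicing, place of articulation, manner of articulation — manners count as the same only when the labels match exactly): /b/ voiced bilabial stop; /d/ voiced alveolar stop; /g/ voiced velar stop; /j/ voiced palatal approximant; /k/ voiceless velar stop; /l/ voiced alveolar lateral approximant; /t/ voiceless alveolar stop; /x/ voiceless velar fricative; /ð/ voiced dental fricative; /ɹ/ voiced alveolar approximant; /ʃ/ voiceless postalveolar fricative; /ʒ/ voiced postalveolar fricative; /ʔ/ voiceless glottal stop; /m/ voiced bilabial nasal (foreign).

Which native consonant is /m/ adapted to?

b

/b/ is closest: manner differs (nasal→stop, +4), place distance 0 (bilabial→bilabial), same voicing; total 4. Next closest is /ð/ at distance 6.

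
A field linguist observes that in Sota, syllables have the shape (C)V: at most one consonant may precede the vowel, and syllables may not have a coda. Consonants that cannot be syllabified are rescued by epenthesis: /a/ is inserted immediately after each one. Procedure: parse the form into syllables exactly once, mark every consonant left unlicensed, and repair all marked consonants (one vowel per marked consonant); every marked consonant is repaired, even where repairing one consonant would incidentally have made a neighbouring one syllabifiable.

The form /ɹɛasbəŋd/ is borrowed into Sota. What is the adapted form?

The consonants /s/, /ŋ/, /d/ cannot be parsed into a legal (C)V syllable (no codas are permitted; onsets are limited to one consonant).
Each unlicensed consonant becomes the onset of a new syllable: /s/ → /sa/, /ŋ/ → /ŋa/, /d/ → /da/.

ɹɛasabəŋada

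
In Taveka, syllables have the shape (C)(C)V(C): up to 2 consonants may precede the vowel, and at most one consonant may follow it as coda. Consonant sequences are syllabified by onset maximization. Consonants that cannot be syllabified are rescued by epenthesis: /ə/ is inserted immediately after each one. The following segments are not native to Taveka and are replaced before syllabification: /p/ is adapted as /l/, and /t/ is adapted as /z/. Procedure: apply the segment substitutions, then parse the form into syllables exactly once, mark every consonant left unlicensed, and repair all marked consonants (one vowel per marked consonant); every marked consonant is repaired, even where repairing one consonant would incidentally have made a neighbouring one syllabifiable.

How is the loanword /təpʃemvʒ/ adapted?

zəlʃemvəʒə

Substitution: /t/ → /z/, /p/ → /l/, giving /zəlʃemvʒ/.
Under (C)(C)V(C), the unsyllabifiable consonants are /v/, /ʒ/ (at most one coda consonant is licensed; onsets may contain at most 2 consonants).
Inserting the epenthetic vowel yields /v/ → /və/, /ʒ/ → /ʒə/.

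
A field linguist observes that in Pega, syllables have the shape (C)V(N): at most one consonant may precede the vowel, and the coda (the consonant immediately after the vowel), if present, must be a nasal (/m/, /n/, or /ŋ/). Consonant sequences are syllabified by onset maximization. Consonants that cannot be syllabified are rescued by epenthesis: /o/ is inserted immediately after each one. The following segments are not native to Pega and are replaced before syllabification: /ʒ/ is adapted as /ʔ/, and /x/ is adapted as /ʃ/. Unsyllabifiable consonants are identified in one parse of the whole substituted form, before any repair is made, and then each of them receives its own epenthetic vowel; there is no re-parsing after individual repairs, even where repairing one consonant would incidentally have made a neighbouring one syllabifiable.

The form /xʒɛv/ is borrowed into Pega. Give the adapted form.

Substitution: /x/ → /ʃ/, /ʒ/ → /ʔ/, giving /ʃʔɛv/.
The consonants /ʃ/, /v/ cannot be parsed into a legal (C)V(N) syllable (only a nasal (/m/, /n/, or /ŋ/) is licensed in coda position; onsets are limited to one consonant).
Epenthesis after each stranded consonant: /ʃ/ → /ʃo/, /v/ → /vo/.

ʃoʔɛvo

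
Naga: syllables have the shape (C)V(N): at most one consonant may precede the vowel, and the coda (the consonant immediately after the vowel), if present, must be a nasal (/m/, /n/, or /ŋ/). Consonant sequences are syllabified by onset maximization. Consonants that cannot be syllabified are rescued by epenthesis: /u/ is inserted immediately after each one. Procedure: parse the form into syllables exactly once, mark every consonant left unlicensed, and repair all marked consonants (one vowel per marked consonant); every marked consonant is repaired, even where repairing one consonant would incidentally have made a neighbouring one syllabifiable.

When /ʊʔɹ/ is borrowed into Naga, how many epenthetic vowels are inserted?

2

The unsyllabifiable consonants are /ʔ/, /ɹ/; each receives one epenthetic vowel.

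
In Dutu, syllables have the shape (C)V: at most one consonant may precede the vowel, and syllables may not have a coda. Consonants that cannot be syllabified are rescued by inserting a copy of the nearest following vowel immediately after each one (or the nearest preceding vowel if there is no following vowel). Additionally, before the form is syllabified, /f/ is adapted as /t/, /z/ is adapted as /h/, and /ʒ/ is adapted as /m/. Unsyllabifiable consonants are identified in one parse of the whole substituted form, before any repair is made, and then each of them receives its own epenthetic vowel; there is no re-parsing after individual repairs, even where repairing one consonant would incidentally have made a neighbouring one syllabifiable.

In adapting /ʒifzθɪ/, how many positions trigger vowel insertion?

After substitution the input is /mithθɪ/.
The unsyllabifiable consonants are /t/, /h/; each receives one epenthetic vowel.

2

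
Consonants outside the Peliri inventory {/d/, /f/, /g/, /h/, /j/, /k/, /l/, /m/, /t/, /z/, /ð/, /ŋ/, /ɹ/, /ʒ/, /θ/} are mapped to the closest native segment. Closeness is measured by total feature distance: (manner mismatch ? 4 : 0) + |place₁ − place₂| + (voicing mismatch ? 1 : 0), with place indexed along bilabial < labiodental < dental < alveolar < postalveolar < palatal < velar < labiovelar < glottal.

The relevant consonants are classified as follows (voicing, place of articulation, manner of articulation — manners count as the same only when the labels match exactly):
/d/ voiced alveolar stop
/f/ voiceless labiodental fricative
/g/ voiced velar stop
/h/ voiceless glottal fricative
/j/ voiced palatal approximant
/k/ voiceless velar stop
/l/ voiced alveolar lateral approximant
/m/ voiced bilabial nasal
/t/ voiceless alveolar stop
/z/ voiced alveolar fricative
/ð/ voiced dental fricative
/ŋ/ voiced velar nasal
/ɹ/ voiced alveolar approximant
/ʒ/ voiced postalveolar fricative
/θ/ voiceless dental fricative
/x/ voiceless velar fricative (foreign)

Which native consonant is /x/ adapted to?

h

/h/ is closest: same manner (fricative), place distance 2 (velar→glottal), same voicing; total 2. Next closest is /ʒ/ at distance 3.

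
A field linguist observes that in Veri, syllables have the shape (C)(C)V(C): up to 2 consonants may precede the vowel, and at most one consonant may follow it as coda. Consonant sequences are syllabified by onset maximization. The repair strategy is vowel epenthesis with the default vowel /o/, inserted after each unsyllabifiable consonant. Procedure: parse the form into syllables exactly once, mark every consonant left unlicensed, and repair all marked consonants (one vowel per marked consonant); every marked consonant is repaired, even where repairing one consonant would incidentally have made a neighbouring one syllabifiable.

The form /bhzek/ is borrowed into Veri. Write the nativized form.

bohzek

Under (C)(C)V(C), the unsyllabifiable consonants are /b/ (at most one coda consonant is licensed; onsets may contain at most 2 consonants).
Epenthesis after each stranded consonant: /b/ → /bo/.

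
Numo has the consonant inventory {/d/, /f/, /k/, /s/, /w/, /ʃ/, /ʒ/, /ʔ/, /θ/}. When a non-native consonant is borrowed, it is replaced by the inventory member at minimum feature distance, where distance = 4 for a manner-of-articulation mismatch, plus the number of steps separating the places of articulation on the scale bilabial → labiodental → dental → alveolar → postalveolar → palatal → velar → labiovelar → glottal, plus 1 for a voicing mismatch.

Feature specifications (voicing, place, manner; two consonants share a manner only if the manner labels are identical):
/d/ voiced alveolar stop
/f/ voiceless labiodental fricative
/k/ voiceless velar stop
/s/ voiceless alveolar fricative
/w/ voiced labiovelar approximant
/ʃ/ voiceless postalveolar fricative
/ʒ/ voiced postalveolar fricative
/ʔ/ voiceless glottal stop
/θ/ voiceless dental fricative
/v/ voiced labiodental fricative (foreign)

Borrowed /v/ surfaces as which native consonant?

/f/ is closest: same manner (fricative), place distance 0 (labiodental→labiodental), voicing differs (+1); total 1. Next closest is /θ/ at distance 2.

f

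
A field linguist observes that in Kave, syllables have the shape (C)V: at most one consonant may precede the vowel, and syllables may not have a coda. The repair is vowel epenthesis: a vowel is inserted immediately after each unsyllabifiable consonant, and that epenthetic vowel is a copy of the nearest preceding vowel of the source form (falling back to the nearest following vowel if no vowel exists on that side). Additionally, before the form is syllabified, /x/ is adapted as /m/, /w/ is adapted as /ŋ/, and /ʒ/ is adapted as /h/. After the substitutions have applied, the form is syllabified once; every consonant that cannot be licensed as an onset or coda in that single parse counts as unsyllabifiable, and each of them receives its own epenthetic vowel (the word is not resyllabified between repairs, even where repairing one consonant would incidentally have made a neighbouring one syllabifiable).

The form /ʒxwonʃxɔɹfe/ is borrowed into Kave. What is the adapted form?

Substitution: /ʒ/ → /h/, /x/ → /m/, /w/ → /ŋ/, giving /hmŋonʃmɔɹfe/.
The consonants /h/, /m/, /n/, /ʃ/, /ɹ/ cannot be parsed into a legal (C)V syllable (no codas are permitted; onsets are limited to one consonant).
Epenthesis after each stranded consonant: /h/ → /ho/, /m/ → /mo/, /n/ → /no/, /ʃ/ → /ʃo/, /ɹ/ → /ɹɔ/.

homoŋonoʃomɔɹɔfe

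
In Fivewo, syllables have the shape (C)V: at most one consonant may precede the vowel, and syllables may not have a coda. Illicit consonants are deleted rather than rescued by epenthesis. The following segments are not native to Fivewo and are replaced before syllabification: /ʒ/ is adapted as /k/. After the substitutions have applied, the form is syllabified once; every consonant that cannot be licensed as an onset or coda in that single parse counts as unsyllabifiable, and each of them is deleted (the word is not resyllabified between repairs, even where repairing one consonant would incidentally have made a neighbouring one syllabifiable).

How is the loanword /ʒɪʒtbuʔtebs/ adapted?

kɪbute

Substitution: /ʒ/ → /k/, giving /kɪktbuʔtebs/.
Under (C)V, the unsyllabifiable consonants are /k/, /t/, /ʔ/, /b/, /s/ (no codas are permitted; onsets are limited to one consonant).
Each unlicensed consonant is deleted: /k/, /t/, /ʔ/, /b/, /s/.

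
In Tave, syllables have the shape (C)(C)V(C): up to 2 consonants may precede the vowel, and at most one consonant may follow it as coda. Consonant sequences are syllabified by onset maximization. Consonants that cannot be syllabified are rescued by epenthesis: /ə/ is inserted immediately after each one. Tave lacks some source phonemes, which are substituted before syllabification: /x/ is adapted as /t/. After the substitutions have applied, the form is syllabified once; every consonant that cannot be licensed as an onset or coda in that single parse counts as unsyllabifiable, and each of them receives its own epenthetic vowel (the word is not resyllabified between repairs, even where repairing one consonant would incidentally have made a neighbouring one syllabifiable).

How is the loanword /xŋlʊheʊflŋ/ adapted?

təŋlʊheʊfləŋə

Substitution: /x/ → /t/, giving /tŋlʊheʊflŋ/.
Under (C)(C)V(C), the unsyllabifiable consonants are /t/, /l/, /ŋ/ (at most one coda consonant is licensed; onsets may contain at most 2 consonants).
Each unlicensed consonant becomes the onset of a new syllable: /t/ → /tə/, /l/ → /lə/, /ŋ/ → /ŋə/.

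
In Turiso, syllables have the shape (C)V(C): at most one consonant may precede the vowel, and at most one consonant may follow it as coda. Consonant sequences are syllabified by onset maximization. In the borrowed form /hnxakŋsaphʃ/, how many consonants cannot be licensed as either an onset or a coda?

Syllabifying with onset maximization leaves /h/, /n/, /ŋ/, /h/, /ʃ/ stranded (at most one coda consonant is licensed; onsets are limited to one consonant).

5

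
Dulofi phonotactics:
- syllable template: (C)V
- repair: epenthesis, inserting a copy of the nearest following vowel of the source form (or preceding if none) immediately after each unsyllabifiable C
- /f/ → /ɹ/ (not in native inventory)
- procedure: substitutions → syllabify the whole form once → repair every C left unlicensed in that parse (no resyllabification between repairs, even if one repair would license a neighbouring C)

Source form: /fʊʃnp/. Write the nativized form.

Substitution: /f/ → /ɹ/, giving /ɹʊʃnp/.
Syllabifying with onset maximization leaves /ʃ/, /n/, /p/ stranded (no codas are permitted; onsets are limited to one consonant).
Each unlicensed consonant becomes the onset of a new syllable: /ʃ/ → /ʃʊ/, /n/ → /nʊ/, /p/ → /pʊ/.

ɹʊʃʊnʊpʊ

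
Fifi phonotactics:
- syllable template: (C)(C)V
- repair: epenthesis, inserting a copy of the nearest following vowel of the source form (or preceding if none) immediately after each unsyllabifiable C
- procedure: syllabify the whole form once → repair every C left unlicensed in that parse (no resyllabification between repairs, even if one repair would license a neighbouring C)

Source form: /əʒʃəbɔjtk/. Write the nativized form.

Syllabifying with onset maximization leaves /j/, /t/, /k/ stranded (no codas are permitted; onsets may contain at most 2 consonants).
Each unlicensed consonant becomes the onset of a new syllable: /j/ → /jɔ/, /t/ → /tɔ/, /k/ → /kɔ/.

əʒʃəbɔjɔtɔkɔ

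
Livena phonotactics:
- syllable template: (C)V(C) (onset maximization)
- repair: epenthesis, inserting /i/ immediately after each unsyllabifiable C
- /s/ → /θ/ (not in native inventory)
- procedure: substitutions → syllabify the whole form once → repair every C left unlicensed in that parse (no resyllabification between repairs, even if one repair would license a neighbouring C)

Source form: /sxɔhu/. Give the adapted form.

θixɔhu

Substitution: /s/ → /θ/, giving /θxɔhu/.
The consonants /θ/ cannot be parsed into a legal (C)V(C) syllable (at most one coda consonant is licensed; onsets are limited to one consonant).
Inserting the epenthetic vowel yields /θ/ → /θi/.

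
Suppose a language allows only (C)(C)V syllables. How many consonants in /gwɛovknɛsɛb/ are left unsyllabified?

Syllabifying with onset maximization leaves /v/, /b/ stranded (no codas are permitted; onsets may contain at most 2 consonants).

2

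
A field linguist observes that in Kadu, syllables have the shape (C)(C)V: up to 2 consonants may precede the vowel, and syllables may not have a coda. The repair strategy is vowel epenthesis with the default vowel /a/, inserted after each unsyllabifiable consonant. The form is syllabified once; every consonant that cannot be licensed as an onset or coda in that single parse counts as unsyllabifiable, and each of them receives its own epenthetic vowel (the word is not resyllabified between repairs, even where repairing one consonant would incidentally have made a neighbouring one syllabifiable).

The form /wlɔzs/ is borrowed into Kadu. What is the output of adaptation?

wlɔzasa

Under (C)(C)V, the unsyllabifiable consonants are /z/, /s/ (no codas are permitted; onsets may contain at most 2 consonants).
Each unlicensed consonant becomes the onset of a new syllable: /z/ → /za/, /s/ → /sa/.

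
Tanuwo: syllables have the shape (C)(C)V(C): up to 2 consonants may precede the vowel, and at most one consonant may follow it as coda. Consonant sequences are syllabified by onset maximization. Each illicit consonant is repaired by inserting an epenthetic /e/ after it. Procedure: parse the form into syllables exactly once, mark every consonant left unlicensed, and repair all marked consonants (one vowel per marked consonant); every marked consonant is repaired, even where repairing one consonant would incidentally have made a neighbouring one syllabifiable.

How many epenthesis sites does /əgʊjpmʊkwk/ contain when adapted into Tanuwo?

The unsyllabifiable consonants are /w/, /k/; each receives one epenthetic vowel.

2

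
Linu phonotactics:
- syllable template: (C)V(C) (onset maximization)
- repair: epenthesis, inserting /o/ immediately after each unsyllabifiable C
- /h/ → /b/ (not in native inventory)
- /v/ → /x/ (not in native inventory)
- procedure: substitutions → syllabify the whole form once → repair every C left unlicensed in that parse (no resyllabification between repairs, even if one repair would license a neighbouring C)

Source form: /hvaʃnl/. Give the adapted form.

Substitution: /h/ → /b/, /v/ → /x/, giving /bxaʃnl/.
Under (C)V(C), the unsyllabifiable consonants are /b/, /n/, /l/ (at most one coda consonant is licensed; onsets are limited to one consonant).
Inserting the epenthetic vowel yields /b/ → /bo/, /n/ → /no/, /l/ → /lo/.

boxaʃnolo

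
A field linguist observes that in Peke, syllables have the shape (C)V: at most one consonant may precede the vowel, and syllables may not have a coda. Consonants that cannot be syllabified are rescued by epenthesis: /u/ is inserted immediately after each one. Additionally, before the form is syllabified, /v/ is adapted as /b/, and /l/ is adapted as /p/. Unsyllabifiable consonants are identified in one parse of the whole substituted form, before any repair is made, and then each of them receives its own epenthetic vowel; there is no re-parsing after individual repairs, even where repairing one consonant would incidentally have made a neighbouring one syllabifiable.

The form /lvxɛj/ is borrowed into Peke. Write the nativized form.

Substitution: /l/ → /p/, /v/ → /b/, giving /pbxɛj/.
Syllabifying with onset maximization leaves /p/, /b/, /j/ stranded (no codas are permitted; onsets are limited to one consonant).
Each unlicensed consonant becomes the onset of a new syllable: /p/ → /pu/, /b/ → /bu/, /j/ → /ju/.

pubuxɛju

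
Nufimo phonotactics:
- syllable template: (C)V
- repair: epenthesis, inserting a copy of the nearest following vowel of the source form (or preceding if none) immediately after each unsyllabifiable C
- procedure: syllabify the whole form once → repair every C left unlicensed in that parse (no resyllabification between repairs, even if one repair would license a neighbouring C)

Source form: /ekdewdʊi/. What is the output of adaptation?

Under (C)V, the unsyllabifiable consonants are /k/, /w/ (no codas are permitted; onsets are limited to one consonant).
Inserting the epenthetic vowel yields /k/ → /ke/, /w/ → /wʊ/.

ekedewʊdʊi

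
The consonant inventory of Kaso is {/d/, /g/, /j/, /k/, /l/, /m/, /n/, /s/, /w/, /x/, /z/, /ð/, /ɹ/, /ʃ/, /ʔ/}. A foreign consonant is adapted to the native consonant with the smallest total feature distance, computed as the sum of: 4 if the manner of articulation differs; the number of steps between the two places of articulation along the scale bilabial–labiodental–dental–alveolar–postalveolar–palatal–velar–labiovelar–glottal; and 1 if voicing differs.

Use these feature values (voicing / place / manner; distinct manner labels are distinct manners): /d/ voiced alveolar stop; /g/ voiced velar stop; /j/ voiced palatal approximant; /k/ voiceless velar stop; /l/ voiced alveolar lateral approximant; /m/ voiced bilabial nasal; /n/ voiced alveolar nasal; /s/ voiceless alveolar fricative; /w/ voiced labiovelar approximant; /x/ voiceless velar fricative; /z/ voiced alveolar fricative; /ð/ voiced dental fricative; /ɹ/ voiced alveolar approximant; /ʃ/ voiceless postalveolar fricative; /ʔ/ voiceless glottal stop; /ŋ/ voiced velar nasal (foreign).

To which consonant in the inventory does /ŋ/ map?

n

/n/ is closest: same manner (nasal), place distance 3 (velar→alveolar), same voicing; total 3. Next closest is /g/ at distance 4.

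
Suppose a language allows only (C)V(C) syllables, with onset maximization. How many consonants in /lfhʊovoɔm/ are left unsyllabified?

Syllabifying with onset maximization leaves /l/, /f/ stranded (at most one coda consonant is licensed; onsets are limited to one consonant).

2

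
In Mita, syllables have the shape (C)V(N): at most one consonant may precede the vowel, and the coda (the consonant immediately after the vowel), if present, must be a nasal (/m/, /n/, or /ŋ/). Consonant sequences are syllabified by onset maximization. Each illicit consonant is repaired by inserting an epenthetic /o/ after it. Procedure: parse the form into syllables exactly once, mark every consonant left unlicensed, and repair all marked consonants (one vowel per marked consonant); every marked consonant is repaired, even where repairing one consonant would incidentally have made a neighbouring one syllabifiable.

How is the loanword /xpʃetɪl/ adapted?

The consonants /x/, /p/, /l/ cannot be parsed into a legal (C)V(N) syllable (only a nasal (/m/, /n/, or /ŋ/) is licensed in coda position; onsets are limited to one consonant).
Each unlicensed consonant becomes the onset of a new syllable: /x/ → /xo/, /p/ → /po/, /l/ → /lo/.

xopoʃetɪlo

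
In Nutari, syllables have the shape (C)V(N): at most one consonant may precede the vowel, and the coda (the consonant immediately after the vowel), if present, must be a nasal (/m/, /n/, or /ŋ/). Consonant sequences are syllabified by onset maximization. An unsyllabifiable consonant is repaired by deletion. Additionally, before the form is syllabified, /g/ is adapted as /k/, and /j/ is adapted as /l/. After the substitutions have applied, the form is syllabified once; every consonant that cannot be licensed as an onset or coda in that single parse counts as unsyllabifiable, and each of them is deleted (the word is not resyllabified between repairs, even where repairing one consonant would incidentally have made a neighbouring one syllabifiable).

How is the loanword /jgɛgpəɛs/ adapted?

kɛpəɛ

Substitution: /j/ → /l/, /g/ → /k/, giving /lkɛkpəɛs/.
Syllabifying with onset maximization leaves /l/, /k/, /s/ stranded (only a nasal (/m/, /n/, or /ŋ/) is licensed in coda position; onsets are limited to one consonant).
Deletion applies to /l/, /k/, /s/.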